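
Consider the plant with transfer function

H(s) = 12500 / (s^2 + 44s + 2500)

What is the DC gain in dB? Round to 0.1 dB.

H(0) = 12500 / 2500 = 5
20 log₁₀(5) ≈ 13.98 dB

14.0 dB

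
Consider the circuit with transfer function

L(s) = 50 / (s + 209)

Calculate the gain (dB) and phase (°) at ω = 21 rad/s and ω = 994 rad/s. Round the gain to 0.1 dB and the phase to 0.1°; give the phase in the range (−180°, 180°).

ω = 21: -12.5 dB, -5.7°; ω = 994: -26.2 dB, -78.1°

At s = jω = j21:
pole (s+209): 209 + j21 → |·| = √(209²+21²) = √44122 ≈ 210.05, ∠ = arctan(21/209) ≈ 5.74°
|L| = 50 / 210.05 ≈ 0.23804
Gain = 20 log₁₀(0.23804) ≈ -12.47 dB
∠L = 0.00° − 5.74° = -5.74°

At s = jω = j994:
pole (s+209): 209 + j994 → |·| = √(209²+994²) = √1031717 ≈ 1015.7, ∠ = arctan(994/209) ≈ 78.13°
|L| = 50 / 1015.7 ≈ 0.049227
Gain = 20 log₁₀(0.049227) ≈ -26.16 dB
∠L = 0.00° − 78.13° = -78.13°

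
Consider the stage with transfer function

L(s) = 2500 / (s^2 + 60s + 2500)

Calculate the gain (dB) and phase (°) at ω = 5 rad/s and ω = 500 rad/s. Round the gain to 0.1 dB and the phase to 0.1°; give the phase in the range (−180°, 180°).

ω = 5: 0.0 dB, -6.9°; ω = 500: -40.0 dB, -173.1°

At s = jω = j5:
quadratic: (j5)² + 60·j5 + 2500 = 2475 + j300 → |·| ≈ 2493.1, ∠ ≈ 6.91°
|L| = 2500 / 2493.1 ≈ 1.0028
Gain = 20 log₁₀(1.0028) ≈ 0.02 dB
∠L = 0.00° − 6.91° = -6.91°

At s = jω = j500:
quadratic: (j500)² + 60·j500 + 2500 = -247500 + j30000 → |·| ≈ 2.4931e+05, ∠ ≈ 173.09°
|L| = 2500 / 2.4931e+05 ≈ 0.010028
Gain = 20 log₁₀(0.010028) ≈ -39.98 dB
∠L = 0.00° − 173.09° = -173.09°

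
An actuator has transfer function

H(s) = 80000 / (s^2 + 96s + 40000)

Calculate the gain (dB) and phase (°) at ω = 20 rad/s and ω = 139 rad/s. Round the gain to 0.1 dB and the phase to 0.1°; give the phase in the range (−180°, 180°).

At s = jω = j20:
quadratic: (j20)² + 96·j20 + 40000 = 39600 + j1920 → |·| ≈ 39647, ∠ ≈ 2.78°
|H| = 80000 / 39647 ≈ 2.0178
Gain = 20 log₁₀(2.0178) ≈ 6.10 dB
∠H = 0.00° − 2.78° = -2.78°

At s = jω = j139:
quadratic: (j139)² + 96·j139 + 40000 = 20679 + j13344 → |·| ≈ 24611, ∠ ≈ 32.83°
|H| = 80000 / 24611 ≈ 3.2506
Gain = 20 log₁₀(3.2506) ≈ 10.24 dB
∠H = 0.00° − 32.83° = -32.83°

ω = 20: 6.1 dB, -2.8°; ω = 139: 10.2 dB, -32.8°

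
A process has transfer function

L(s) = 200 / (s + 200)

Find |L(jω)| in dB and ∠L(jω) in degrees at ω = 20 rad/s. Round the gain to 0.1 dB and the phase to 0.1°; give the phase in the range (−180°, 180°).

Substitute s = j20:
Numerator: 200 = 200 + j0
Denominator: (j20) + 200 = 200 + j20
|N| = √(200² + 0²) ≈ 200, ∠N ≈ 0.00°
|D| = √(200² + 20²) ≈ 201, ∠D ≈ 5.71°
|L| = 200 / 201 ≈ 0.99502
Gain = 20 log₁₀(0.99502) ≈ -0.04 dB
∠L = 0.00° − 5.71° = -5.71°

-0.0 dB, -5.7°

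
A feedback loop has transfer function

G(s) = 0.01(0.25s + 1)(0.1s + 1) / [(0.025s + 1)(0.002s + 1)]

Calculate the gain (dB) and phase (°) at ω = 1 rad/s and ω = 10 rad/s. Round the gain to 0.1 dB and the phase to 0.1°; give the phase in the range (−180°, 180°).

At ω = 1 rad/s:
zero (1 + j1·0.25) = 1 + j0.25 → |·| ≈ 1.0308, ∠ ≈ 14.04°
zero (1 + j1·0.1) = 1 + j0.1 → |·| ≈ 1.005, ∠ ≈ 5.71°
pole (1 + j1·0.025) = 1 + j0.025 → |·| ≈ 1.0003, ∠ ≈ 1.43°
pole (1 + j1·0.002) = 1 + j0.002 → |·| ≈ 1, ∠ ≈ 0.11°
|G| = 0.01 · 1.0308 · 1.005 / (1.0003 · 1) ≈ 0.010356
Gain = 20 log₁₀(0.010356) ≈ -39.70 dB
∠G = (14.04° + 5.71°) − (1.43° + 0.11°) = 18.21°

At ω = 10 rad/s:
zero (1 + j10·0.25) = 1 + j2.5 → |·| ≈ 2.6926, ∠ ≈ 68.20°
zero (1 + j10·0.1) = 1 + j1 → |·| ≈ 1.4142, ∠ ≈ 45.00°
pole (1 + j10·0.025) = 1 + j0.25 → |·| ≈ 1.0308, ∠ ≈ 14.04°
pole (1 + j10·0.002) = 1 + j0.02 → |·| ≈ 1.0002, ∠ ≈ 1.15°
|G| = 0.01 · 2.6926 · 1.4142 / (1.0308 · 1.0002) ≈ 0.036934
Gain = 20 log₁₀(0.036934) ≈ -28.65 dB
∠G = (68.20° + 45.00°) − (14.04° + 1.15°) = 98.01°

ω = 1: -39.7 dB, 18.2°; ω = 10: -28.7 dB, 98.0°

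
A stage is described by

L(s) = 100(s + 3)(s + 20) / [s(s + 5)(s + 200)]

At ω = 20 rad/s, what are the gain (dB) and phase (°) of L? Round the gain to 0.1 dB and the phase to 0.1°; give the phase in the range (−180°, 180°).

-3.2 dB, -45.2°

At s = jω = j20:
zero (s+3): 3 + j20 → |·| = √(3²+20²) = √409 ≈ 20.224, ∠ = arctan(20/3) ≈ 81.47°
zero (s+20): 20 + j20 → |·| = √(20²+20²) = √800 ≈ 28.284, ∠ = arctan(20/20) ≈ 45.00°
pole (s+5): 5 + j20 → |·| = √(5²+20²) = √425 ≈ 20.616, ∠ = arctan(20/5) ≈ 75.96°
pole (s+200): 200 + j20 → |·| = √(200²+20²) = √40400 ≈ 201, ∠ = arctan(20/200) ≈ 5.71°
pole at origin: |s| = 20, ∠ = 90.00° (in denominator)
|L| = 100 · 572.02 / 82876 ≈ 0.69021
Gain = 20 log₁₀(0.69021) ≈ -3.22 dB
∠L = 126.47° − 171.67° = -45.20°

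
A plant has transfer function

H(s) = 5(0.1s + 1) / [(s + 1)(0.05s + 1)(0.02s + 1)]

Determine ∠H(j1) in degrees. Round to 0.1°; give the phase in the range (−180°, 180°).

At ω = 1 rad/s:
zero (1 + j1·0.1) = 1 + j0.1 → |·| ≈ 1.005, ∠ ≈ 5.71°
pole (1 + j1·1) = 1 + j1 → |·| ≈ 1.4142, ∠ ≈ 45.00°
pole (1 + j1·0.05) = 1 + j0.05 → |·| ≈ 1.0012, ∠ ≈ 2.86°
pole (1 + j1·0.02) = 1 + j0.02 → |·| ≈ 1.0002, ∠ ≈ 1.15°
∠H = (5.71°) − (45.00° + 2.86° + 1.15°) = -43.30°

-43.3°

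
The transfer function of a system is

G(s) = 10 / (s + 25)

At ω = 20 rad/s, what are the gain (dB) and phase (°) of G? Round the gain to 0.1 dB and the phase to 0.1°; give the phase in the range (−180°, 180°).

Substitute s = j20:
Numerator: 10 = 10 + j0
Denominator: (j20) + 25 = 25 + j20
|N| = √(10² + 0²) ≈ 10, ∠N ≈ 0.00°
|D| = √(25² + 20²) ≈ 32.016, ∠D ≈ 38.66°
|G| = 10 / 32.016 ≈ 0.31234
Gain = 20 log₁₀(0.31234) ≈ -10.11 dB
∠G = 0.00° − 38.66° = -38.66°

-10.1 dB, -38.7°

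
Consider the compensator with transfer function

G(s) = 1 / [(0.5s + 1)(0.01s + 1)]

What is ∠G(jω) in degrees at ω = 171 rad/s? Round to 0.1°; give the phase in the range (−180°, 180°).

-149.0°

At ω = 171 rad/s:
pole (1 + j171·0.5) = 1 + j85.5 → |·| ≈ 85.506, ∠ ≈ 89.33°
pole (1 + j171·0.01) = 1 + j1.71 → |·| ≈ 1.9809, ∠ ≈ 59.68°
∠G = (0°) − (89.33° + 59.68°) = -149.01°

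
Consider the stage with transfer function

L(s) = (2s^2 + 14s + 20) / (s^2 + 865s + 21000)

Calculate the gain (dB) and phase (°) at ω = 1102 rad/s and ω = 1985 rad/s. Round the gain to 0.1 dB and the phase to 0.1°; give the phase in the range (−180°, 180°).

Substitute s = j1102:
Numerator: 2(j1102)^2 + 14(j1102) + 20 = -2428788 + j15428
Denominator: (j1102)^2 + 865(j1102) + 21000 = -1193404 + j953230
|N| = √(2428788² + 15428²) ≈ 2.4288e+06, ∠N ≈ 179.64°
|D| = √(1193404² + 953230²) ≈ 1.5274e+06, ∠D ≈ 141.38°
|L| = 2.4288e+06 / 1.5274e+06 ≈ 1.5902
Gain = 20 log₁₀(1.5902) ≈ 4.03 dB
∠L = 179.64° − 141.38° = 38.26°

Substitute s = j1985:
Numerator: 2(j1985)^2 + 14(j1985) + 20 = -7880430 + j27790
Denominator: (j1985)^2 + 865(j1985) + 21000 = -3919225 + j1717025
|N| = √(7880430² + 27790²) ≈ 7.8805e+06, ∠N ≈ 179.80°
|D| = √(3919225² + 1717025²) ≈ 4.2788e+06, ∠D ≈ 156.34°
|L| = 7.8805e+06 / 4.2788e+06 ≈ 1.8418
Gain = 20 log₁₀(1.8418) ≈ 5.30 dB
∠L = 179.80° − 156.34° = 23.46°

ω = 1102: 4.0 dB, 38.3°; ω = 1985: 5.3 dB, 23.5°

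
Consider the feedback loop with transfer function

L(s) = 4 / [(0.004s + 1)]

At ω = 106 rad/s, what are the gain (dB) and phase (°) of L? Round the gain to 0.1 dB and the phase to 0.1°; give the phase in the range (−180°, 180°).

11.3 dB, -23.0°

At ω = 106 rad/s:
pole (1 + j106·0.004) = 1 + j0.424 → |·| ≈ 1.0862, ∠ ≈ 22.98°
|L| = 4 · 1 / (1.0862) ≈ 3.6826
Gain = 20 log₁₀(3.6826) ≈ 11.32 dB
∠L = (0°) − (22.98°) = -22.98°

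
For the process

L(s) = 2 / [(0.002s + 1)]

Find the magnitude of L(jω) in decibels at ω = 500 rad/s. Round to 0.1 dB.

3.0 dB

At ω = 500 rad/s:
pole (1 + j500·0.002) = 1 + j1 → |·| ≈ 1.4142, ∠ ≈ 45.00°
|L| = 2 · 1 / (1.4142) ≈ 1.4142
Gain = 20 log₁₀(1.4142) ≈ 3.01 dB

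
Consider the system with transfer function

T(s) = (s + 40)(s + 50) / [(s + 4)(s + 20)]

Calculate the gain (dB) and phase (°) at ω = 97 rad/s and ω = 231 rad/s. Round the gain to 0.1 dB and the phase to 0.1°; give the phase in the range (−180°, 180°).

ω = 97: 1.5 dB, -35.7°; ω = 231: 0.3 dB, -16.1°

At s = jω = j97:
zero (s+40): 40 + j97 → |·| = √(40²+97²) = √11009 ≈ 104.92, ∠ = arctan(97/40) ≈ 67.59°
zero (s+50): 50 + j97 → |·| = √(50²+97²) = √11909 ≈ 109.13, ∠ = arctan(97/50) ≈ 62.73°
pole (s+4): 4 + j97 → |·| = √(4²+97²) = √9425 ≈ 97.082, ∠ = arctan(97/4) ≈ 87.64°
pole (s+20): 20 + j97 → |·| = √(20²+97²) = √9809 ≈ 99.04, ∠ = arctan(97/20) ≈ 78.35°
|T| = 1 · 11450 / 9615 ≈ 1.1908
Gain = 20 log₁₀(1.1908) ≈ 1.52 dB
∠T = 130.32° − 165.99° = -35.67°

At s = jω = j231:
zero (s+40): 40 + j231 → |·| = √(40²+231²) = √54961 ≈ 234.44, ∠ = arctan(231/40) ≈ 80.18°
zero (s+50): 50 + j231 → |·| = √(50²+231²) = √55861 ≈ 236.35, ∠ = arctan(231/50) ≈ 77.79°
pole (s+4): 4 + j231 → |·| = √(4²+231²) = √53377 ≈ 231.03, ∠ = arctan(231/4) ≈ 89.01°
pole (s+20): 20 + j231 → |·| = √(20²+231²) = √53761 ≈ 231.86, ∠ = arctan(231/20) ≈ 85.05°
|T| = 1 · 55410 / 53567 ≈ 1.0344
Gain = 20 log₁₀(1.0344) ≈ 0.29 dB
∠T = 157.97° − 174.06° = -16.09°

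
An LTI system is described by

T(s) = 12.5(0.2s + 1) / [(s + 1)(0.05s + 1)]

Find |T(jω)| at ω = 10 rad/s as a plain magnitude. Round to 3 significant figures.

At ω = 10 rad/s:
zero (1 + j10·0.2) = 1 + j2 → |·| ≈ 2.2361, ∠ ≈ 63.43°
pole (1 + j10·1) = 1 + j10 → |·| ≈ 10.05, ∠ ≈ 84.29°
pole (1 + j10·0.05) = 1 + j0.5 → |·| ≈ 1.118, ∠ ≈ 26.57°
|T| = 12.5 · 2.2361 / (10.05 · 1.118) ≈ 2.4877

2.49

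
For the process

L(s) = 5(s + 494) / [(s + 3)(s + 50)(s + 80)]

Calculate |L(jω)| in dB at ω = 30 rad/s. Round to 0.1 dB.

At s = jω = j30:
zero (s+494): 494 + j30 → |·| = √(494²+30²) = √244936 ≈ 494.91, ∠ = arctan(30/494) ≈ 3.48°
pole (s+3): 3 + j30 → |·| = √(3²+30²) = √909 ≈ 30.15, ∠ = arctan(30/3) ≈ 84.29°
pole (s+50): 50 + j30 → |·| = √(50²+30²) = √3400 ≈ 58.31, ∠ = arctan(30/50) ≈ 30.96°
pole (s+80): 80 + j30 → |·| = √(80²+30²) = √7300 ≈ 85.44, ∠ = arctan(30/80) ≈ 20.56°
|L| = 5 · 494.91 / 1.5021e+05 ≈ 0.016474
Gain = 20 log₁₀(0.016474) ≈ -35.66 dB

-35.7 dB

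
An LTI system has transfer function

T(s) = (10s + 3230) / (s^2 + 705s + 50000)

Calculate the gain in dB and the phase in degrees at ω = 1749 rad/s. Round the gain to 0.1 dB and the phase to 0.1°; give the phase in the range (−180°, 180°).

-45.2 dB, -78.2°

Substitute s = j1749:
Numerator: 10(j1749) + 3230 = 3230 + j17490
Denominator: (j1749)^2 + 705(j1749) + 50000 = -3009001 + j1233045
|N| = √(3230² + 17490²) ≈ 17786, ∠N ≈ 79.54°
|D| = √(3009001² + 1233045²) ≈ 3.2518e+06, ∠D ≈ 157.72°
|T| = 17786 / 3.2518e+06 ≈ 0.0054696
Gain = 20 log₁₀(0.0054696) ≈ -45.24 dB
∠T = 79.54° − 157.72° = -78.18°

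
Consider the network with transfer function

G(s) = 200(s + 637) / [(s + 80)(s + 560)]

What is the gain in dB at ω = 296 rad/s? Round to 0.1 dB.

At s = jω = j296:
zero (s+637): 637 + j296 → |·| = √(637²+296²) = √493385 ≈ 702.41, ∠ = arctan(296/637) ≈ 24.92°
pole (s+80): 80 + j296 → |·| = √(80²+296²) = √94016 ≈ 306.62, ∠ = arctan(296/80) ≈ 74.88°
pole (s+560): 560 + j296 → |·| = √(560²+296²) = √401216 ≈ 633.42, ∠ = arctan(296/560) ≈ 27.86°
|G| = 200 · 702.41 / 1.9422e+05 ≈ 0.72331
Gain = 20 log₁₀(0.72331) ≈ -2.81 dB

-2.8 dB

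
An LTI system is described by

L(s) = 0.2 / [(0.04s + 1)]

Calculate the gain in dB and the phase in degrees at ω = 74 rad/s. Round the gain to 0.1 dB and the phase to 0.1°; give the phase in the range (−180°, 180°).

At ω = 74 rad/s:
pole (1 + j74·0.04) = 1 + j2.96 → |·| ≈ 3.1244, ∠ ≈ 71.33°
|L| = 0.2 · 1 / (3.1244) ≈ 0.064012
Gain = 20 log₁₀(0.064012) ≈ -23.87 dB
∠L = (0°) − (71.33°) = -71.33°

-23.9 dB, -71.3°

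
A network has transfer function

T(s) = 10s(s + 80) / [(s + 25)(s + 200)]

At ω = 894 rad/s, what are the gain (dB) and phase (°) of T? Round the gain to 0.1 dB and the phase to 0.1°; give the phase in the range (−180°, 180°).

At s = jω = j894:
zero (s+80): 80 + j894 → |·| = √(80²+894²) = √805636 ≈ 897.57, ∠ = arctan(894/80) ≈ 84.89°
zero at origin: s = j894 → |·| = 894, ∠ = 90.00°
pole (s+25): 25 + j894 → |·| = √(25²+894²) = √799861 ≈ 894.35, ∠ = arctan(894/25) ≈ 88.40°
pole (s+200): 200 + j894 → |·| = √(200²+894²) = √839236 ≈ 916.1, ∠ = arctan(894/200) ≈ 77.39°
|T| = 10 · 8.0243e+05 / 8.1931e+05 ≈ 9.794
Gain = 20 log₁₀(9.794) ≈ 19.82 dB
∠T = 174.89° − 165.79° = 9.10°

19.8 dB, 9.1°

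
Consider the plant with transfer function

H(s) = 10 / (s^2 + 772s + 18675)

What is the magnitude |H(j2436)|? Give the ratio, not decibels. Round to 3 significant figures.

1.61e-06

Substitute s = j2436:
Numerator: 10 = 10 + j0
Denominator: (j2436)^2 + 772(j2436) + 18675 = -5915421 + j1880592
|N| = √(10² + 0²) ≈ 10, ∠N ≈ 0.00°
|D| = √(5915421² + 1880592²) ≈ 6.2072e+06, ∠D ≈ 162.36°
|H| = 10 / 6.2072e+06 ≈ 1.611e-06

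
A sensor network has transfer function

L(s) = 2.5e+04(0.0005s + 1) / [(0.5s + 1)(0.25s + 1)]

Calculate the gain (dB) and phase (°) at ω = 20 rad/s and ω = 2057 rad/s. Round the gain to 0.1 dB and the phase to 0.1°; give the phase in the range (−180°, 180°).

At ω = 20 rad/s:
zero (1 + j20·0.0005) = 1 + j0.01 → |·| ≈ 1, ∠ ≈ 0.57°
pole (1 + j20·0.5) = 1 + j10 → |·| ≈ 10.05, ∠ ≈ 84.29°
pole (1 + j20·0.25) = 1 + j5 → |·| ≈ 5.099, ∠ ≈ 78.69°
|L| = 2.5e+04 · 1 / (10.05 · 5.099) ≈ 487.85
Gain = 20 log₁₀(487.85) ≈ 53.77 dB
∠L = (0.57°) − (84.29° + 78.69°) = -162.41°

At ω = 2057 rad/s:
zero (1 + j2057·0.0005) = 1 + j1.0285 → |·| ≈ 1.4345, ∠ ≈ 45.80°
pole (1 + j2057·0.5) = 1 + j1028.5 → |·| ≈ 1028.5, ∠ ≈ 89.94°
pole (1 + j2057·0.25) = 1 + j514.25 → |·| ≈ 514.25, ∠ ≈ 89.89°
|L| = 2.5e+04 · 1.4345 / (1028.5 · 514.25) ≈ 0.067805
Gain = 20 log₁₀(0.067805) ≈ -23.37 dB
∠L = (45.80°) − (89.94° + 89.89°) = -134.03°

ω = 20: 53.8 dB, -162.4°; ω = 2057: -23.4 dB, -134.0°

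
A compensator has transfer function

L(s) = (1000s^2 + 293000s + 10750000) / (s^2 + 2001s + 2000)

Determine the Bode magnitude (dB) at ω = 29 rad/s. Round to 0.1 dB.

Substitute s = j29:
Numerator: 1000(j29)^2 + 293000(j29) + 10750000 = 9909000 + j8497000
Denominator: (j29)^2 + 2001(j29) + 2000 = 1159 + j58029
|N| = √(9909000² + 8497000²) ≈ 1.3053e+07, ∠N ≈ 40.61°
|D| = √(1159² + 58029²) ≈ 58041, ∠D ≈ 88.86°
|L| = 1.3053e+07 / 58041 ≈ 224.89
Gain = 20 log₁₀(224.89) ≈ 47.04 dB

47.0 dB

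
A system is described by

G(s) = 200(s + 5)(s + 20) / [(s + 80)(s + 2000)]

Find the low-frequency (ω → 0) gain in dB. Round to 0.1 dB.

G(0) = 200·5·20 / (80·2000) = 0.125
20 log₁₀(0.125) ≈ -18.06 dB

-18.1 dB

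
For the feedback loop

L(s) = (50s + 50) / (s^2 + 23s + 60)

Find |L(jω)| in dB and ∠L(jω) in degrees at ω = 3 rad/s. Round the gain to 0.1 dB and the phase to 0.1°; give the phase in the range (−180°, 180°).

Substitute s = j3:
Numerator: 50(j3) + 50 = 50 + j150
Denominator: (j3)^2 + 23(j3) + 60 = 51 + j69
|N| = √(50² + 150²) ≈ 158.11, ∠N ≈ 71.57°
|D| = √(51² + 69²) ≈ 85.802, ∠D ≈ 53.53°
|L| = 158.11 / 85.802 ≈ 1.8427
Gain = 20 log₁₀(1.8427) ≈ 5.31 dB
∠L = 71.57° − 53.53° = 18.04°

5.3 dB, 18.0°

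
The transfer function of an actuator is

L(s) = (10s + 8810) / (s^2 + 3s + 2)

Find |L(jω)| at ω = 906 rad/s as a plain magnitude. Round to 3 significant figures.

Substitute s = j906:
Numerator: 10(j906) + 8810 = 8810 + j9060
Denominator: (j906)^2 + 3(j906) + 2 = -820834 + j2718
|N| = √(8810² + 9060²) ≈ 12637, ∠N ≈ 45.80°
|D| = √(820834² + 2718²) ≈ 8.2084e+05, ∠D ≈ 179.81°
|L| = 12637 / 8.2084e+05 ≈ 0.015395

0.0154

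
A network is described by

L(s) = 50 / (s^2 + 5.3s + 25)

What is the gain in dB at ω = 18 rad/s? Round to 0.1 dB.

-16.0 dB

At s = jω = j18:
quadratic: (j18)² + 5.3·j18 + 25 = -299 + j95.4 → |·| ≈ 313.85, ∠ ≈ 162.30°
|L| = 50 / 313.85 ≈ 0.15931
Gain = 20 log₁₀(0.15931) ≈ -15.96 dB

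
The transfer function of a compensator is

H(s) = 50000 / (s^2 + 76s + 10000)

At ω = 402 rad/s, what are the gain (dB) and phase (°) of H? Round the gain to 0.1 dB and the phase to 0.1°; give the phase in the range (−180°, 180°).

At s = jω = j402:
quadratic: (j402)² + 76·j402 + 10000 = -151604 + j30552 → |·| ≈ 1.5465e+05, ∠ ≈ 168.61°
|H| = 50000 / 1.5465e+05 ≈ 0.32331
Gain = 20 log₁₀(0.32331) ≈ -9.81 dB
∠H = 0.00° − 168.61° = -168.61°

-9.8 dB, -168.6°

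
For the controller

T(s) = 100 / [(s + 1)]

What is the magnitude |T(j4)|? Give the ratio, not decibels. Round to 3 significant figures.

24.3

At ω = 4 rad/s:
pole (1 + j4·1) = 1 + j4 → |·| ≈ 4.1231, ∠ ≈ 75.96°
|T| = 100 · 1 / (4.1231) ≈ 24.254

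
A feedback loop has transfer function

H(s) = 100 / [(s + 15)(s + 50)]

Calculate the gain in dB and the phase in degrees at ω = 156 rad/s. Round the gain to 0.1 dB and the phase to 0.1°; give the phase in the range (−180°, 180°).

At s = jω = j156:
pole (s+15): 15 + j156 → |·| = √(15²+156²) = √24561 ≈ 156.72, ∠ = arctan(156/15) ≈ 84.51°
pole (s+50): 50 + j156 → |·| = √(50²+156²) = √26836 ≈ 163.82, ∠ = arctan(156/50) ≈ 72.23°
|H| = 100 / 25674 ≈ 0.003895
Gain = 20 log₁₀(0.003895) ≈ -48.19 dB
∠H = 0.00° − 156.74° = -156.74°

-48.2 dB, -156.7°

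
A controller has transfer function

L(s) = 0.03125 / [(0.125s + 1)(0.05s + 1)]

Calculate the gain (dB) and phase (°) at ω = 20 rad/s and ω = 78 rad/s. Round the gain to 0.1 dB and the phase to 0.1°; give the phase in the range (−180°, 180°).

At ω = 20 rad/s:
pole (1 + j20·0.125) = 1 + j2.5 → |·| ≈ 2.6926, ∠ ≈ 68.20°
pole (1 + j20·0.05) = 1 + j1 → |·| ≈ 1.4142, ∠ ≈ 45.00°
|L| = 0.03125 · 1 / (2.6926 · 1.4142) ≈ 0.0082067
Gain = 20 log₁₀(0.0082067) ≈ -41.72 dB
∠L = (0°) − (68.20° + 45.00°) = -113.20°

At ω = 78 rad/s:
pole (1 + j78·0.125) = 1 + j9.75 → |·| ≈ 9.8011, ∠ ≈ 84.14°
pole (1 + j78·0.05) = 1 + j3.9 → |·| ≈ 4.0262, ∠ ≈ 75.62°
|L| = 0.03125 · 1 / (9.8011 · 4.0262) ≈ 0.00079192
Gain = 20 log₁₀(0.00079192) ≈ -62.03 dB
∠L = (0°) − (84.14° + 75.62°) = -159.76°

ω = 20: -41.7 dB, -113.2°; ω = 78: -62.0 dB, -159.8°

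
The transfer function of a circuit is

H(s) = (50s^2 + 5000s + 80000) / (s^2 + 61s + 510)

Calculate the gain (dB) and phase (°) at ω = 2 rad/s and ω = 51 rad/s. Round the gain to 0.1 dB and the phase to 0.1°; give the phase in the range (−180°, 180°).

ω = 2: 43.8 dB, -6.4°; ω = 51: 36.8 dB, -22.8°

Substitute s = j2:
Numerator: 50(j2)^2 + 5000(j2) + 80000 = 79800 + j10000
Denominator: (j2)^2 + 61(j2) + 510 = 506 + j122
|N| = √(79800² + 10000²) ≈ 80424, ∠N ≈ 7.14°
|D| = √(506² + 122²) ≈ 520.5, ∠D ≈ 13.56°
|H| = 80424 / 520.5 ≈ 154.51
Gain = 20 log₁₀(154.51) ≈ 43.78 dB
∠H = 7.14° − 13.56° = -6.42°

Substitute s = j51:
Numerator: 50(j51)^2 + 5000(j51) + 80000 = -50050 + j255000
Denominator: (j51)^2 + 61(j51) + 510 = -2091 + j3111
|N| = √(50050² + 255000²) ≈ 2.5987e+05, ∠N ≈ 101.10°
|D| = √(2091² + 3111²) ≈ 3748.4, ∠D ≈ 123.91°
|H| = 2.5987e+05 / 3748.4 ≈ 69.328
Gain = 20 log₁₀(69.328) ≈ 36.82 dB
∠H = 101.10° − 123.91° = -22.81°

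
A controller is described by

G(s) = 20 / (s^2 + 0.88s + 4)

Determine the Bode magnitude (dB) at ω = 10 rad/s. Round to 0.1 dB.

At s = jω = j10:
quadratic: (j10)² + 0.88·j10 + 4 = -96 + j8.8 → |·| ≈ 96.402, ∠ ≈ 174.76°
|G| = 20 / 96.402 ≈ 0.20746
Gain = 20 log₁₀(0.20746) ≈ -13.66 dB

-13.7 dB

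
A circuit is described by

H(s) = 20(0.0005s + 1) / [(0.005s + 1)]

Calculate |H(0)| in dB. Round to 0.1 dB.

26.0 dB

H(0) = 20 · 1 / 1 = 20
20 log₁₀(20) ≈ 26.02 dB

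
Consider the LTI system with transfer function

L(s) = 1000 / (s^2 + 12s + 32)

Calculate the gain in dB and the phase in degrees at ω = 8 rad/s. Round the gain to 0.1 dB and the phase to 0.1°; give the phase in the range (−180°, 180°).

Substitute s = j8:
Numerator: 1000 = 1000 + j0
Denominator: (j8)^2 + 12(j8) + 32 = -32 + j96
|N| = √(1000² + 0²) ≈ 1000, ∠N ≈ 0.00°
|D| = √(32² + 96²) ≈ 101.19, ∠D ≈ 108.43°
|L| = 1000 / 101.19 ≈ 9.8824
Gain = 20 log₁₀(9.8824) ≈ 19.90 dB
∠L = 0.00° − 108.43° = -108.43°

19.9 dB, -108.4°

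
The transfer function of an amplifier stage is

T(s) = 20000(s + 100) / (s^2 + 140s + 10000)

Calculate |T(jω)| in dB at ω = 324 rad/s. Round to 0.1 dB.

36.2 dB

At s = jω = j324:
zero (s+100): 100 + j324 → |·| = √(100²+324²) = √114976 ≈ 339.08, ∠ = arctan(324/100) ≈ 72.85°
quadratic: (j324)² + 140·j324 + 10000 = -94976 + j45360 → |·| ≈ 1.0525e+05, ∠ ≈ 154.47°
|T| = 20000 · 339.08 / 1.0525e+05 ≈ 64.433
Gain = 20 log₁₀(64.433) ≈ 36.18 dB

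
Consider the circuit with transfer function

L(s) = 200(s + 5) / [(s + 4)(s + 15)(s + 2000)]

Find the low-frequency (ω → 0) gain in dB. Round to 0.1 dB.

L(0) = 200·5 / (4·15·2000) ≈ 0.0083333
20 log₁₀(0.0083333) ≈ -41.58 dB

-41.6 dB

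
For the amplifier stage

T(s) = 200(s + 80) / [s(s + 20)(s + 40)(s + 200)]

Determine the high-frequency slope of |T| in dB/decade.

Each pole contributes −20 dB/decade at high frequency; each zero contributes +20 dB/decade.
Net: 1 zero(s) − 4 pole(s) → -60 dB/decade.

-60 dB/decade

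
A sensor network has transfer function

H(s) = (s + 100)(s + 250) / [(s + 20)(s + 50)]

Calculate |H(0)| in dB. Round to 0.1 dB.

H(0) = 1·100·250 / (20·50) = 25
20 log₁₀(25) ≈ 27.96 dB

28.0 dB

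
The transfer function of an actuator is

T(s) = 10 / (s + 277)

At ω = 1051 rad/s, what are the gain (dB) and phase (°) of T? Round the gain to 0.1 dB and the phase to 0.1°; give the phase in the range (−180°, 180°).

Substitute s = j1051:
Numerator: 10 = 10 + j0
Denominator: (j1051) + 277 = 277 + j1051
|N| = √(10² + 0²) ≈ 10, ∠N ≈ 0.00°
|D| = √(277² + 1051²) ≈ 1086.9, ∠D ≈ 75.23°
|T| = 10 / 1086.9 ≈ 0.0092005
Gain = 20 log₁₀(0.0092005) ≈ -40.72 dB
∠T = 0.00° − 75.23° = -75.23°

-40.7 dB, -75.2°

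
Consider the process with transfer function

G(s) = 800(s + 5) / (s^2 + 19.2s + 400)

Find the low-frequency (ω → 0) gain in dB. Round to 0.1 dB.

G(0) = 800·5 / 400 = 10
20 log₁₀(10) ≈ 20.00 dB

20.0 dB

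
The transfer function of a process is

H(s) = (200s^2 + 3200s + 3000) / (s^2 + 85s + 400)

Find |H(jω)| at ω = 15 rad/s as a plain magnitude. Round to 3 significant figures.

49.6

Substitute s = j15:
Numerator: 200(j15)^2 + 3200(j15) + 3000 = -42000 + j48000
Denominator: (j15)^2 + 85(j15) + 400 = 175 + j1275
|N| = √(42000² + 48000²) ≈ 63781, ∠N ≈ 131.19°
|D| = √(175² + 1275²) ≈ 1287, ∠D ≈ 82.18°
|H| = 63781 / 1287 ≈ 49.558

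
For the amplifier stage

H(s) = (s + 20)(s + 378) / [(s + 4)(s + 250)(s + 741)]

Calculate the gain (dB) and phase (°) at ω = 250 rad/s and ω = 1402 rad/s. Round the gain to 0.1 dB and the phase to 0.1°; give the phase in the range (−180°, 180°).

At s = jω = j250:
zero (s+20): 20 + j250 → |·| = √(20²+250²) = √62900 ≈ 250.8, ∠ = arctan(250/20) ≈ 85.43°
zero (s+378): 378 + j250 → |·| = √(378²+250²) = √205384 ≈ 453.19, ∠ = arctan(250/378) ≈ 33.48°
pole (s+4): 4 + j250 → |·| = √(4²+250²) = √62516 ≈ 250.03, ∠ = arctan(250/4) ≈ 89.08°
pole (s+250): 250 + j250 → |·| = √(250²+250²) = √125000 ≈ 353.55, ∠ = arctan(250/250) ≈ 45.00°
pole (s+741): 741 + j250 → |·| = √(741²+250²) = √611581 ≈ 782.04, ∠ = arctan(250/741) ≈ 18.64°
|H| = 1 · 1.1366e+05 / 6.9131e+07 ≈ 0.0016441
Gain = 20 log₁₀(0.0016441) ≈ -55.68 dB
∠H = 118.91° − 152.72° = -33.81°

At s = jω = j1402:
zero (s+20): 20 + j1402 → |·| = √(20²+1402²) = √1966004 ≈ 1402.1, ∠ = arctan(1402/20) ≈ 89.18°
zero (s+378): 378 + j1402 → |·| = √(378²+1402²) = √2108488 ≈ 1452.1, ∠ = arctan(1402/378) ≈ 74.91°
pole (s+4): 4 + j1402 → |·| = √(4²+1402²) = √1965620 ≈ 1402, ∠ = arctan(1402/4) ≈ 89.84°
pole (s+250): 250 + j1402 → |·| = √(250²+1402²) = √2028104 ≈ 1424.1, ∠ = arctan(1402/250) ≈ 79.89°
pole (s+741): 741 + j1402 → |·| = √(741²+1402²) = √2514685 ≈ 1585.8, ∠ = arctan(1402/741) ≈ 62.14°
|H| = 1 · 2.036e+06 / 3.1662e+09 ≈ 0.00064304
Gain = 20 log₁₀(0.00064304) ≈ -63.84 dB
∠H = 164.09° − 231.87° = -67.78°

ω = 250: -55.7 dB, -33.8°; ω = 1402: -63.8 dB, -67.8°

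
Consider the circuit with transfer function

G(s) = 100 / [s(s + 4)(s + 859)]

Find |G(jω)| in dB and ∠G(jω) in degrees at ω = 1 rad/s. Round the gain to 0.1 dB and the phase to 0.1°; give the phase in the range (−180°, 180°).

At s = jω = j1:
pole (s+4): 4 + j1 → |·| = √(4²+1²) = √17 ≈ 4.1231, ∠ = arctan(1/4) ≈ 14.04°
pole (s+859): 859 + j1 → |·| = √(859²+1²) = √737882 ≈ 859, ∠ = arctan(1/859) ≈ 0.07°
pole at origin: |s| = 1, ∠ = 90.00° (in denominator)
|G| = 100 / 3541.7 ≈ 0.028235
Gain = 20 log₁₀(0.028235) ≈ -30.98 dB
∠G = 0.00° − 104.11° = -104.11°

-31.0 dB, -104.1°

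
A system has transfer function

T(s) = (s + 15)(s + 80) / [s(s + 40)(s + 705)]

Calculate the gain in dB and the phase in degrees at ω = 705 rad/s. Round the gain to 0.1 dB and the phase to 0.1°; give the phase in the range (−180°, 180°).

-59.9 dB, -49.4°

At s = jω = j705:
zero (s+15): 15 + j705 → |·| = √(15²+705²) = √497250 ≈ 705.16, ∠ = arctan(705/15) ≈ 88.78°
zero (s+80): 80 + j705 → |·| = √(80²+705²) = √503425 ≈ 709.52, ∠ = arctan(705/80) ≈ 83.53°
pole (s+40): 40 + j705 → |·| = √(40²+705²) = √498625 ≈ 706.13, ∠ = arctan(705/40) ≈ 86.75°
pole (s+705): 705 + j705 → |·| = √(705²+705²) = √994050 ≈ 997.02, ∠ = arctan(705/705) ≈ 45.00°
pole at origin: |s| = 705, ∠ = 90.00° (in denominator)
|T| = 1 · 5.0033e+05 / 4.9634e+08 ≈ 0.001008
Gain = 20 log₁₀(0.001008) ≈ -59.93 dB
∠T = 172.31° − 221.75° = -49.44°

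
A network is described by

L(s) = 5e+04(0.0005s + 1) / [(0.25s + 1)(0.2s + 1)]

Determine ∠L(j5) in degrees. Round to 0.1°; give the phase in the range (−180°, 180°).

-96.2°

At ω = 5 rad/s:
zero (1 + j5·0.0005) = 1 + j0.0025 → |·| ≈ 1, ∠ ≈ 0.14°
pole (1 + j5·0.25) = 1 + j1.25 → |·| ≈ 1.6008, ∠ ≈ 51.34°
pole (1 + j5·0.2) = 1 + j1 → |·| ≈ 1.4142, ∠ ≈ 45.00°
∠L = (0.14°) − (51.34° + 45.00°) = -96.20°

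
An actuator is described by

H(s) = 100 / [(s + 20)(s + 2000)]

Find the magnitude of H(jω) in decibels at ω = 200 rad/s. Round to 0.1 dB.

At s = jω = j200:
pole (s+20): 20 + j200 → |·| = √(20²+200²) = √40400 ≈ 201, ∠ = arctan(200/20) ≈ 84.29°
pole (s+2000): 2000 + j200 → |·| = √(2000²+200²) = √4040000 ≈ 2010, ∠ = arctan(200/2000) ≈ 5.71°
|H| = 100 / 4.0401e+05 ≈ 0.00024752
Gain = 20 log₁₀(0.00024752) ≈ -72.13 dB

-72.1 dB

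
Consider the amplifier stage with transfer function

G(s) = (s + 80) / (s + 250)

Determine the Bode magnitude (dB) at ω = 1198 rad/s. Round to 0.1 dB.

-0.2 dB

Substitute s = j1198:
Numerator: (j1198) + 80 = 80 + j1198
Denominator: (j1198) + 250 = 250 + j1198
|N| = √(80² + 1198²) ≈ 1200.7, ∠N ≈ 86.18°
|D| = √(250² + 1198²) ≈ 1223.8, ∠D ≈ 78.21°
|G| = 1200.7 / 1223.8 ≈ 0.98112
Gain = 20 log₁₀(0.98112) ≈ -0.17 dB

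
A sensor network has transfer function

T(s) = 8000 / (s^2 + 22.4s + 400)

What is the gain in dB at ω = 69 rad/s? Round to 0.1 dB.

At s = jω = j69:
quadratic: (j69)² + 22.4·j69 + 400 = -4361 + j1545.6 → |·| ≈ 4626.8, ∠ ≈ 160.48°
|T| = 8000 / 4626.8 ≈ 1.7291
Gain = 20 log₁₀(1.7291) ≈ 4.76 dB

4.8 dB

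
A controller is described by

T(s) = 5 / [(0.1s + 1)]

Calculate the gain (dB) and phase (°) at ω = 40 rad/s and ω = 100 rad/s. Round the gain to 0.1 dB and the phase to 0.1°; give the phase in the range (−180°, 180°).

At ω = 40 rad/s:
pole (1 + j40·0.1) = 1 + j4 → |·| ≈ 4.1231, ∠ ≈ 75.96°
|T| = 5 · 1 / (4.1231) ≈ 1.2127
Gain = 20 log₁₀(1.2127) ≈ 1.68 dB
∠T = (0°) − (75.96°) = -75.96°

At ω = 100 rad/s:
pole (1 + j100·0.1) = 1 + j10 → |·| ≈ 10.05, ∠ ≈ 84.29°
|T| = 5 · 1 / (10.05) ≈ 0.49751
Gain = 20 log₁₀(0.49751) ≈ -6.06 dB
∠T = (0°) − (84.29°) = -84.29°

ω = 40: 1.7 dB, -76.0°; ω = 100: -6.1 dB, -84.3°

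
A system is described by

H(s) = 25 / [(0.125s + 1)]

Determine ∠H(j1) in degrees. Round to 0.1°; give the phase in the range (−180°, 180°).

-7.1°

At ω = 1 rad/s:
pole (1 + j1·0.125) = 1 + j0.125 → |·| ≈ 1.0078, ∠ ≈ 7.13°
∠H = (0°) − (7.13°) = -7.13°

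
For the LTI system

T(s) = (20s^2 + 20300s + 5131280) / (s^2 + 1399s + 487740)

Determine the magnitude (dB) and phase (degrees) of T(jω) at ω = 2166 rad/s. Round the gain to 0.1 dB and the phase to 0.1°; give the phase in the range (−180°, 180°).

Substitute s = j2166:
Numerator: 20(j2166)^2 + 20300(j2166) + 5131280 = -88699840 + j43969800
Denominator: (j2166)^2 + 1399(j2166) + 487740 = -4203816 + j3030234
|N| = √(88699840² + 43969800²) ≈ 9.9e+07, ∠N ≈ 153.63°
|D| = √(4203816² + 3030234²) ≈ 5.1821e+06, ∠D ≈ 144.21°
|T| = 9.9e+07 / 5.1821e+06 ≈ 19.104
Gain = 20 log₁₀(19.104) ≈ 25.62 dB
∠T = 153.63° − 144.21° = 9.42°

25.6 dB, 9.4°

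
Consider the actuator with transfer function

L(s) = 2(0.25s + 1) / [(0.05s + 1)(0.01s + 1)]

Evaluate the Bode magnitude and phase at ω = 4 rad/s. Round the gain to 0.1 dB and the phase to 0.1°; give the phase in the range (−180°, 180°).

8.9 dB, 31.4°

At ω = 4 rad/s:
zero (1 + j4·0.25) = 1 + j1 → |·| ≈ 1.4142, ∠ ≈ 45.00°
pole (1 + j4·0.05) = 1 + j0.2 → |·| ≈ 1.0198, ∠ ≈ 11.31°
pole (1 + j4·0.01) = 1 + j0.04 → |·| ≈ 1.0008, ∠ ≈ 2.29°
|L| = 2 · 1.4142 / (1.0198 · 1.0008) ≈ 2.7713
Gain = 20 log₁₀(2.7713) ≈ 8.85 dB
∠L = (45.00°) − (11.31° + 2.29°) = 31.40°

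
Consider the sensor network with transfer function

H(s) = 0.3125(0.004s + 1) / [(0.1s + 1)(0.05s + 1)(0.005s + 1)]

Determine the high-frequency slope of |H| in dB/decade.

Each pole contributes −20 dB/decade at high frequency; each zero contributes +20 dB/decade.
Net: 1 zero(s) − 3 pole(s) → -40 dB/decade.

-40 dB/decade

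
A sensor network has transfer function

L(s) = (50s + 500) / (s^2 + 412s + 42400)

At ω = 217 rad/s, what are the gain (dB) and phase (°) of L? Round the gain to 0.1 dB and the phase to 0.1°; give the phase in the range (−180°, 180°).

Substitute s = j217:
Numerator: 50(j217) + 500 = 500 + j10850
Denominator: (j217)^2 + 412(j217) + 42400 = -4689 + j89404
|N| = √(500² + 10850²) ≈ 10862, ∠N ≈ 87.36°
|D| = √(4689² + 89404²) ≈ 89527, ∠D ≈ 93.00°
|L| = 10862 / 89527 ≈ 0.12133
Gain = 20 log₁₀(0.12133) ≈ -18.32 dB
∠L = 87.36° − 93.00° = -5.64°

-18.3 dB, -5.6°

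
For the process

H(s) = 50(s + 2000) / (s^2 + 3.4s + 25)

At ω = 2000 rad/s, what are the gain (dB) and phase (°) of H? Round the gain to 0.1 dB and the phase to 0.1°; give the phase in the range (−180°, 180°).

At s = jω = j2000:
zero (s+2000): 2000 + j2000 → |·| = √(2000²+2000²) = √8000000 ≈ 2828.4, ∠ = arctan(2000/2000) ≈ 45.00°
quadratic: (j2000)² + 3.4·j2000 + 25 = -3999975 + j6800 → |·| ≈ 4e+06, ∠ ≈ 179.90°
|H| = 50 · 2828.4 / 4e+06 ≈ 0.035355
Gain = 20 log₁₀(0.035355) ≈ -29.03 dB
∠H = 45.00° − 179.90° = -134.90°

-29.0 dB, -134.9°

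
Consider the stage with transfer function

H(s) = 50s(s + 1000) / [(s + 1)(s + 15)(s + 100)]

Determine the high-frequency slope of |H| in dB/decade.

-20 dB/decade

Each pole contributes −20 dB/decade at high frequency; each zero contributes +20 dB/decade.
Net: 2 zero(s) − 3 pole(s) → -20 dB/decade.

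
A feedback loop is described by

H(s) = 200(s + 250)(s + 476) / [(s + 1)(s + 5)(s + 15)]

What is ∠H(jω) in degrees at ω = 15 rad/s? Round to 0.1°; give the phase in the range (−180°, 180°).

162.5°

At s = jω = j15:
zero (s+250): 250 + j15 → |·| = √(250²+15²) = √62725 ≈ 250.45, ∠ = arctan(15/250) ≈ 3.43°
zero (s+476): 476 + j15 → |·| = √(476²+15²) = √226801 ≈ 476.24, ∠ = arctan(15/476) ≈ 1.80°
pole (s+1): 1 + j15 → |·| = √(1²+15²) = √226 ≈ 15.033, ∠ = arctan(15/1) ≈ 86.19°
pole (s+5): 5 + j15 → |·| = √(5²+15²) = √250 ≈ 15.811, ∠ = arctan(15/5) ≈ 71.57°
pole (s+15): 15 + j15 → |·| = √(15²+15²) = √450 ≈ 21.213, ∠ = arctan(15/15) ≈ 45.00°
∠H = 5.23° − 202.76° = -197.53° ≡ 162.47° (principal value)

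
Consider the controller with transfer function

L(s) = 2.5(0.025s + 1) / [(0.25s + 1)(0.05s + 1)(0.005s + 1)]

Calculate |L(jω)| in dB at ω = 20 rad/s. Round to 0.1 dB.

-8.3 dB

At ω = 20 rad/s:
zero (1 + j20·0.025) = 1 + j0.5 → |·| ≈ 1.118, ∠ ≈ 26.57°
pole (1 + j20·0.25) = 1 + j5 → |·| ≈ 5.099, ∠ ≈ 78.69°
pole (1 + j20·0.05) = 1 + j1 → |·| ≈ 1.4142, ∠ ≈ 45.00°
pole (1 + j20·0.005) = 1 + j0.1 → |·| ≈ 1.005, ∠ ≈ 5.71°
|L| = 2.5 · 1.118 / (5.099 · 1.4142 · 1.005) ≈ 0.38567
Gain = 20 log₁₀(0.38567) ≈ -8.28 dB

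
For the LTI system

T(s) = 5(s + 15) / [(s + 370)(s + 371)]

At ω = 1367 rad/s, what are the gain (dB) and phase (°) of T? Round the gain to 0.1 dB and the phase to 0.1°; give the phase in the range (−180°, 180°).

At s = jω = j1367:
zero (s+15): 15 + j1367 → |·| = √(15²+1367²) = √1868914 ≈ 1367.1, ∠ = arctan(1367/15) ≈ 89.37°
pole (s+370): 370 + j1367 → |·| = √(370²+1367²) = √2005589 ≈ 1416.2, ∠ = arctan(1367/370) ≈ 74.85°
pole (s+371): 371 + j1367 → |·| = √(371²+1367²) = √2006330 ≈ 1416.4, ∠ = arctan(1367/371) ≈ 74.82°
|T| = 5 · 1367.1 / 2.0059e+06 ≈ 0.0034077
Gain = 20 log₁₀(0.0034077) ≈ -49.35 dB
∠T = 89.37° − 149.67° = -60.30°

-49.4 dB, -60.3°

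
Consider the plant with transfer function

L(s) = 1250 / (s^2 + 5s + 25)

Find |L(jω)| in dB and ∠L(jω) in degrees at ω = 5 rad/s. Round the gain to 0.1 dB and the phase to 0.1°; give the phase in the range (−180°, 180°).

At s = jω = j5:
quadratic: (j5)² + 5·j5 + 25 = 0 + j25 → |·| ≈ 25, ∠ ≈ 90.00°
|L| = 1250 / 25 ≈ 50
Gain = 20 log₁₀(50) ≈ 33.98 dB
∠L = 0.00° − 90.00° = -90.00°

34.0 dB, -90.0°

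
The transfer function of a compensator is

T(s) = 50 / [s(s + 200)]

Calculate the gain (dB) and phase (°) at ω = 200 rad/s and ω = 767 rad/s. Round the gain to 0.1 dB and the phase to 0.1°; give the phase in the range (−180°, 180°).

At s = jω = j200:
pole (s+200): 200 + j200 → |·| = √(200²+200²) = √80000 ≈ 282.84, ∠ = arctan(200/200) ≈ 45.00°
pole at origin: |s| = 200, ∠ = 90.00° (in denominator)
|T| = 50 / 56568 ≈ 0.00088389
Gain = 20 log₁₀(0.00088389) ≈ -61.07 dB
∠T = 0.00° − 135.00° = -135.00°

At s = jω = j767:
pole (s+200): 200 + j767 → |·| = √(200²+767²) = √628289 ≈ 792.65, ∠ = arctan(767/200) ≈ 75.39°
pole at origin: |s| = 767, ∠ = 90.00° (in denominator)
|T| = 50 / 6.0796e+05 ≈ 8.2242e-05
Gain = 20 log₁₀(8.2242e-05) ≈ -81.70 dB
∠T = 0.00° − 165.39° = -165.39°

ω = 200: -61.1 dB, -135.0°; ω = 767: -81.7 dB, -165.4°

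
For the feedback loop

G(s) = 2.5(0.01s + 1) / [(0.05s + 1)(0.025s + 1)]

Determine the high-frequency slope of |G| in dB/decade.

-20 dB/decade

Each pole contributes −20 dB/decade at high frequency; each zero contributes +20 dB/decade.
Net: 1 zero(s) − 2 pole(s) → -20 dB/decade.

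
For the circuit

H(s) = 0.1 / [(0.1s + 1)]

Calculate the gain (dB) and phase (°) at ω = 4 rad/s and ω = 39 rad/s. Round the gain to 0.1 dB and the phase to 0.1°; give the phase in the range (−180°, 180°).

ω = 4: -20.6 dB, -21.8°; ω = 39: -32.1 dB, -75.6°

At ω = 4 rad/s:
pole (1 + j4·0.1) = 1 + j0.4 → |·| ≈ 1.077, ∠ ≈ 21.80°
|H| = 0.1 · 1 / (1.077) ≈ 0.092851
Gain = 20 log₁₀(0.092851) ≈ -20.64 dB
∠H = (0°) − (21.80°) = -21.80°

At ω = 39 rad/s:
pole (1 + j39·0.1) = 1 + j3.9 → |·| ≈ 4.0262, ∠ ≈ 75.62°
|H| = 0.1 · 1 / (4.0262) ≈ 0.024837
Gain = 20 log₁₀(0.024837) ≈ -32.10 dB
∠H = (0°) − (75.62°) = -75.62°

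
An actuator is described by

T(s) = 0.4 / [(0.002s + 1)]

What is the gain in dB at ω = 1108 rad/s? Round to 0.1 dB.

At ω = 1108 rad/s:
pole (1 + j1108·0.002) = 1 + j2.216 → |·| ≈ 2.4312, ∠ ≈ 65.71°
|T| = 0.4 · 1 / (2.4312) ≈ 0.16453
Gain = 20 log₁₀(0.16453) ≈ -15.68 dB

-15.7 dB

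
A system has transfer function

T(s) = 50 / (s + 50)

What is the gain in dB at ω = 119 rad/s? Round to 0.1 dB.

-8.2 dB

At s = jω = j119:
pole (s+50): 50 + j119 → |·| = √(50²+119²) = √16661 ≈ 129.08, ∠ = arctan(119/50) ≈ 67.21°
|T| = 50 / 129.08 ≈ 0.38736
Gain = 20 log₁₀(0.38736) ≈ -8.24 dB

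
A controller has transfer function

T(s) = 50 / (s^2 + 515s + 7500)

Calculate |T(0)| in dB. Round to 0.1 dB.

T(0) = 50 / 7500 ≈ 0.0066667
20 log₁₀(0.0066667) ≈ -43.52 dB

-43.5 dB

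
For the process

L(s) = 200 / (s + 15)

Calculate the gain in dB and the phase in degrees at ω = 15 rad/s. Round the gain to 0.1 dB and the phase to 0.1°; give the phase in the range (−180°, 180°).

19.5 dB, -45.0°

Substitute s = j15:
Numerator: 200 = 200 + j0
Denominator: (j15) + 15 = 15 + j15
|N| = √(200² + 0²) ≈ 200, ∠N ≈ 0.00°
|D| = √(15² + 15²) ≈ 21.213, ∠D ≈ 45.00°
|L| = 200 / 21.213 ≈ 9.4282
Gain = 20 log₁₀(9.4282) ≈ 19.49 dB
∠L = 0.00° − 45.00° = -45.00°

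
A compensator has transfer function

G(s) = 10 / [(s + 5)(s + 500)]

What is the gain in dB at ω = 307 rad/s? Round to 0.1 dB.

At s = jω = j307:
pole (s+5): 5 + j307 → |·| = √(5²+307²) = √94274 ≈ 307.04, ∠ = arctan(307/5) ≈ 89.07°
pole (s+500): 500 + j307 → |·| = √(500²+307²) = √344249 ≈ 586.73, ∠ = arctan(307/500) ≈ 31.55°
|G| = 10 / 1.8015e+05 ≈ 5.5509e-05
Gain = 20 log₁₀(5.5509e-05) ≈ -85.11 dB

-85.1 dB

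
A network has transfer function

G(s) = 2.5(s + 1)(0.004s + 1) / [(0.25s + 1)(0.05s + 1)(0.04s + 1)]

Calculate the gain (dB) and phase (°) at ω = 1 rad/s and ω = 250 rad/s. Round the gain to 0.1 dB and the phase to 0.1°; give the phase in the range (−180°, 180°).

At ω = 1 rad/s:
zero (1 + j1·1) = 1 + j1 → |·| ≈ 1.4142, ∠ ≈ 45.00°
zero (1 + j1·0.004) = 1 + j0.004 → |·| ≈ 1, ∠ ≈ 0.23°
pole (1 + j1·0.25) = 1 + j0.25 → |·| ≈ 1.0308, ∠ ≈ 14.04°
pole (1 + j1·0.05) = 1 + j0.05 → |·| ≈ 1.0012, ∠ ≈ 2.86°
pole (1 + j1·0.04) = 1 + j0.04 → |·| ≈ 1.0008, ∠ ≈ 2.29°
|G| = 2.5 · 1.4142 · 1 / (1.0308 · 1.0012 · 1.0008) ≈ 3.423
Gain = 20 log₁₀(3.423) ≈ 10.69 dB
∠G = (45.00° + 0.23°) − (14.04° + 2.86° + 2.29°) = 26.04°

At ω = 250 rad/s:
zero (1 + j250·1) = 1 + j250 → |·| ≈ 250, ∠ ≈ 89.77°
zero (1 + j250·0.004) = 1 + j1 → |·| ≈ 1.4142, ∠ ≈ 45.00°
pole (1 + j250·0.25) = 1 + j62.5 → |·| ≈ 62.508, ∠ ≈ 89.08°
pole (1 + j250·0.05) = 1 + j12.5 → |·| ≈ 12.54, ∠ ≈ 85.43°
pole (1 + j250·0.04) = 1 + j10 → |·| ≈ 10.05, ∠ ≈ 84.29°
|G| = 2.5 · 250 · 1.4142 / (62.508 · 12.54 · 10.05) ≈ 0.1122
Gain = 20 log₁₀(0.1122) ≈ -19.00 dB
∠G = (89.77° + 45.00°) − (89.08° + 85.43° + 84.29°) = -124.03°

ω = 1: 10.7 dB, 26.0°; ω = 250: -19.0 dB, -124.0°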